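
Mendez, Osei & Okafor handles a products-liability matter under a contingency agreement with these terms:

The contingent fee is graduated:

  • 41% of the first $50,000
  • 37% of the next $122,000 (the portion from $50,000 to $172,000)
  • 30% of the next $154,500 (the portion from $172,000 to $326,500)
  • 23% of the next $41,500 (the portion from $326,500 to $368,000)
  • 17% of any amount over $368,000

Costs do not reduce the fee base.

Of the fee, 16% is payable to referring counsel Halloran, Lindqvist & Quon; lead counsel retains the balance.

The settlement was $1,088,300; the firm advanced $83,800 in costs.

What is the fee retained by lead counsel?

$204,948.24

Fee base is the gross recovery, $1,088,300; costs are reimbursed separately.
First $50,000 at 41% = $20,500.00
Next $122,000 at 37% = $45,140.00
Next $154,500 at 30% = $46,350.00
Next $41,500 at 23% = $9,545.00
Remaining $720,300 at 17% = $122,451.00
Fee: $20,500.00 + $45,140.00 + $46,350.00 + $9,545.00 + $122,451.00 = $243,986.00
Referral share: 16% of $243,986.00 = $39,037.76; lead counsel retains $243,986.00 − $39,037.76 = $204,948.24.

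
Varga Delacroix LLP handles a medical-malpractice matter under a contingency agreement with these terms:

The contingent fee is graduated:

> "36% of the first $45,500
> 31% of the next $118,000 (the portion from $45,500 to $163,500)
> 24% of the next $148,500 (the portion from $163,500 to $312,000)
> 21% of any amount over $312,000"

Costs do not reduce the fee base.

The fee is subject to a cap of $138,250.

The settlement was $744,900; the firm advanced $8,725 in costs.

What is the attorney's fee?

Fee base is the gross recovery, $744,900; costs are reimbursed separately.
First $45,500 at 36% = $16,380.00
Next $118,000 at 31% = $36,580.00
Next $148,500 at 24% = $35,640.00
Remaining $432,900 at 21% = $90,909.00
Fee: $16,380.00 + $36,580.00 + $35,640.00 + $90,909.00 = $179,509.00
$179,509.00 exceeds the $138,250 cap, so the fee is capped at $138,250.00.

$138,250.00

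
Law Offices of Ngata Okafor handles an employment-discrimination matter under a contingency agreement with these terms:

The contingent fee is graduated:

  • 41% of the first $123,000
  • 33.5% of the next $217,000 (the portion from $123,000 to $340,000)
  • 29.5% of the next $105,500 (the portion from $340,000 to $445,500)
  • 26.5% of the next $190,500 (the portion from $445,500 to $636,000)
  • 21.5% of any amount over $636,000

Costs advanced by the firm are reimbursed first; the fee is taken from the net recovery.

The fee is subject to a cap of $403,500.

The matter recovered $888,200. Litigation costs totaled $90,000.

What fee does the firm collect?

$239,603.00

Fee base (net of costs): $888,200 − $90,000 = $798,200
First $123,000 at 41% = $50,430.00
Next $217,000 at 33.5% = $72,695.00
Next $105,500 at 29.5% = $31,122.50
Next $190,500 at 26.5% = $50,482.50
Remaining $162,200 at 21.5% = $34,873.00
Fee: $50,430.00 + $72,695.00 + $31,122.50 + $50,482.50 + $34,873.00 = $239,603.00
$239,603.00 is under the $403,500 cap.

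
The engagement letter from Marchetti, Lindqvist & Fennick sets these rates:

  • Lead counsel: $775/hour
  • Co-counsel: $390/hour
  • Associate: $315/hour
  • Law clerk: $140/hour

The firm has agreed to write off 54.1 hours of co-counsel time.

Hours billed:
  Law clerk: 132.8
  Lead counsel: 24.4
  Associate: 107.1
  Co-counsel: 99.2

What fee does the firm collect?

$88,827.50

Lead counsel: 24.4 × $775 = $18,910.00
Co-counsel: 99.2 × $390 = $38,688.00
Associate: 107.1 × $315 = $33,736.50
Law clerk: 132.8 × $140 = $18,592.00
Subtotal: $109,926.50
Write-off: 54.1 × $390 = $21,099.00
Total: $109,926.50 − $21,099.00 = $88,827.50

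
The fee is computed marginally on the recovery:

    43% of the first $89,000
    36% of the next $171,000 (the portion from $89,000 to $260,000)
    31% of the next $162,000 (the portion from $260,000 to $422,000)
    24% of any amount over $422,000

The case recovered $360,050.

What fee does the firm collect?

First $89,000 at 43% = $38,270.00
Next $171,000 at 36% = $61,560.00
Remaining $100,050 at 31% = $31,015.50
Fee: $38,270.00 + $61,560.00 + $31,015.50 = $130,845.50

$130,845.50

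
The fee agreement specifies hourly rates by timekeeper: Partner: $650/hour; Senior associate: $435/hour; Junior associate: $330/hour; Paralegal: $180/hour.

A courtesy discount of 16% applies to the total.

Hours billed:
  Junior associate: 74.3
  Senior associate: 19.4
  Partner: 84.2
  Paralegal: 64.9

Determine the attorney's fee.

Partner: 84.2 × $650 = $54,730.00
Senior associate: 19.4 × $435 = $8,439.00
Junior associate: 74.3 × $330 = $24,519.00
Paralegal: 64.9 × $180 = $11,682.00
Subtotal: $99,370.00
Less 16% discount: −$15,899.20
Total: $99,370.00 − $15,899.20 = $83,470.80

$83,470.80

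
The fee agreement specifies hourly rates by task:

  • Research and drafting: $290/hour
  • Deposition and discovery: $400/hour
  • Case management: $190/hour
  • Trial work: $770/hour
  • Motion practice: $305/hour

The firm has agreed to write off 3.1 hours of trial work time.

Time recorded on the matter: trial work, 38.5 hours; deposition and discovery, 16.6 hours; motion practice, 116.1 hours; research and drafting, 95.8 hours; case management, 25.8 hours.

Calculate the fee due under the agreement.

Research and drafting: 95.8 × $290 = $27,782.00
Deposition and discovery: 16.6 × $400 = $6,640.00
Case management: 25.8 × $190 = $4,902.00
Trial work: 38.5 × $770 = $29,645.00
Motion practice: 116.1 × $305 = $35,410.50
Subtotal: $104,379.50
Write-off: 3.1 × $770 = $2,387.00
Total: $104,379.50 − $2,387.00 = $101,992.50

$101,992.50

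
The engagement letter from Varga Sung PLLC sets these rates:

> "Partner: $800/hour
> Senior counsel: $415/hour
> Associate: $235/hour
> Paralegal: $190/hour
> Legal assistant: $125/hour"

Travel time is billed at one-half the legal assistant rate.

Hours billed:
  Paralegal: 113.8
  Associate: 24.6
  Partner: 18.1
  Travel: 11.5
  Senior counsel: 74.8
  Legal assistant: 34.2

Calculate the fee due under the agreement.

Partner: 18.1 × $800 = $14,480.00
Senior counsel: 74.8 × $415 = $31,042.00
Associate: 24.6 × $235 = $5,781.00
Paralegal: 113.8 × $190 = $21,622.00
Legal assistant: 34.2 × $125 = $4,275.00
Subtotal: $14,480.00 + $31,042.00 + $5,781.00 + $21,622.00 + $4,275.00 = $77,200.00
Travel: 11.5 × ($125 ÷ 2) = 11.5 × $62.50 = $718.75
Total: $77,200.00 + $718.75 = $77,918.75

$77,918.75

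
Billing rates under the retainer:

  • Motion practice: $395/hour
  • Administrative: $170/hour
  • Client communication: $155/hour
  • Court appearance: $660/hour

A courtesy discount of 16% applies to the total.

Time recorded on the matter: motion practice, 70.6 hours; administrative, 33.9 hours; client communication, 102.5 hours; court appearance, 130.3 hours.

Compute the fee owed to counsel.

$113,849.82

Motion practice: 70.6 × $395 = $27,887.00
Administrative: 33.9 × $170 = $5,763.00
Client communication: 102.5 × $155 = $15,887.50
Court appearance: 130.3 × $660 = $85,998.00
Subtotal: $135,535.50
Less 16% discount: −$21,685.68
Total: $135,535.50 − $21,685.68 = $113,849.82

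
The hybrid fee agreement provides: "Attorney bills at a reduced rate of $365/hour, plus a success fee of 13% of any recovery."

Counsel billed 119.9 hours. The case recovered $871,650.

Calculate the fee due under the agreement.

$157,078.00

Hourly: 119.9 × $365 = $43,763.50
Success fee: 13% of $871,650 = $113,314.50
Total: $43,763.50 + $113,314.50 = $157,078.00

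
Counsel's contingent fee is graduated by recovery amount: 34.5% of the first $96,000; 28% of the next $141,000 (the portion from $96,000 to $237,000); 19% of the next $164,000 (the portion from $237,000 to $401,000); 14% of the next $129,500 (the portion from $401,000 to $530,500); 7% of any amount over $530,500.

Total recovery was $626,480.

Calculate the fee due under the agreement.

$128,608.60

First $96,000 at 34.5% = $33,120.00
Next $141,000 at 28% = $39,480.00
Next $164,000 at 19% = $31,160.00
Next $129,500 at 14% = $18,130.00
Remaining $95,980 at 7% = $6,718.60
Fee: $33,120.00 + $39,480.00 + $31,160.00 + $18,130.00 + $6,718.60 = $128,608.60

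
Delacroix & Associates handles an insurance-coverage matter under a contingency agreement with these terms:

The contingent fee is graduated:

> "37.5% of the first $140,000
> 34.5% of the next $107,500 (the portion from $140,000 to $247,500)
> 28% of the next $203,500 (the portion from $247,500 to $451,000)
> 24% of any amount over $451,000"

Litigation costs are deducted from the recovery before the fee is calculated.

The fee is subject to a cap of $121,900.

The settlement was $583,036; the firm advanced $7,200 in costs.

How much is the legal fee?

$121,900.00

Fee base (net of costs): $583,036 − $7,200 = $575,836
First $140,000 at 37.5% = $52,500.00
Next $107,500 at 34.5% = $37,087.50
Next $203,500 at 28% = $56,980.00
Remaining $124,836 at 24% = $29,960.64
Fee: $52,500.00 + $37,087.50 + $56,980.00 + $29,960.64 = $176,528.14
$176,528.14 exceeds the $121,900 cap, so the fee is capped at $121,900.00.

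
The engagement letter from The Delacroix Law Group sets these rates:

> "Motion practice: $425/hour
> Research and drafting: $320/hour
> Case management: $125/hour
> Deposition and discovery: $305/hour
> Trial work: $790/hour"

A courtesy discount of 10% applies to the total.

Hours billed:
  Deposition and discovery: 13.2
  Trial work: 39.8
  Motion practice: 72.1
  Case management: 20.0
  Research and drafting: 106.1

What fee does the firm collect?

$92,306.25

Motion practice: 72.1 × $425 = $30,642.50
Research and drafting: 106.1 × $320 = $33,952.00
Case management: 20.0 × $125 = $2,500.00
Deposition and discovery: 13.2 × $305 = $4,026.00
Trial work: 39.8 × $790 = $31,442.00
Subtotal: $102,562.50
Less 10% discount: −$10,256.25
Total: $102,562.50 − $10,256.25 = $92,306.25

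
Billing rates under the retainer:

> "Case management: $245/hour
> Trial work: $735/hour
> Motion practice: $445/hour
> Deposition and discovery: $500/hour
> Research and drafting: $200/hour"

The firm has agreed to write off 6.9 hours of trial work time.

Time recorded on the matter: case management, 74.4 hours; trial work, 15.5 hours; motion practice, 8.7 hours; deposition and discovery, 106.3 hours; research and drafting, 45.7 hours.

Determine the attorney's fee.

Case management: 74.4 × $245 = $18,228.00
Trial work: 15.5 × $735 = $11,392.50
Motion practice: 8.7 × $445 = $3,871.50
Deposition and discovery: 106.3 × $500 = $53,150.00
Research and drafting: 45.7 × $200 = $9,140.00
Subtotal: $95,782.00
Write-off: 6.9 × $735 = $5,071.50
Total: $95,782.00 − $5,071.50 = $90,710.50

$90,710.50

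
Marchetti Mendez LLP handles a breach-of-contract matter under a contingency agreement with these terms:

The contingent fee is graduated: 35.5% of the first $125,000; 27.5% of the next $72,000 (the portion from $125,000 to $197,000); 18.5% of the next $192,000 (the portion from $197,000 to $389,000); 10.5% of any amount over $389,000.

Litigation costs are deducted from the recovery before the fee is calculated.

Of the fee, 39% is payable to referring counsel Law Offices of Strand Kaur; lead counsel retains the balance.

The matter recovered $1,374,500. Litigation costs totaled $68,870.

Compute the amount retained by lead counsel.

$119,524.10

Fee base (net of costs): $1,374,500 − $68,870 = $1,305,630
First $125,000 at 35.5% = $44,375.00
Next $72,000 at 27.5% = $19,800.00
Next $192,000 at 18.5% = $35,520.00
Remaining $916,630 at 10.5% = $96,246.15
Fee: $44,375.00 + $19,800.00 + $35,520.00 + $96,246.15 = $195,941.15
Referral share: 39% of $195,941.15 = $76,417.05; lead counsel retains $195,941.15 − $76,417.05 = $119,524.10.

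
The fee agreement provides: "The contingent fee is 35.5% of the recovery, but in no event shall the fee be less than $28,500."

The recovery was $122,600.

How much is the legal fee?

$43,523.00

35.5% of $122,600 = $43,523.00
That exceeds the $28,500 minimum.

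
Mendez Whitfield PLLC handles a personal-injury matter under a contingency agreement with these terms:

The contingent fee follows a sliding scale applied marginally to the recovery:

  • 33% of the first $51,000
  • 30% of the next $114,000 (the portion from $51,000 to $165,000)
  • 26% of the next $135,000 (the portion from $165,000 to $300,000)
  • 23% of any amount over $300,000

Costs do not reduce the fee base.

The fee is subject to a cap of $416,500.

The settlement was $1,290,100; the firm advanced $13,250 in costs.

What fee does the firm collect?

Fee base is the gross recovery, $1,290,100; costs are reimbursed separately.
First $51,000 at 33% = $16,830.00
Next $114,000 at 30% = $34,200.00
Next $135,000 at 26% = $35,100.00
Remaining $990,100 at 23% = $227,723.00
Fee: $16,830.00 + $34,200.00 + $35,100.00 + $227,723.00 = $313,853.00
$313,853.00 is under the $416,500 cap.

$313,853.00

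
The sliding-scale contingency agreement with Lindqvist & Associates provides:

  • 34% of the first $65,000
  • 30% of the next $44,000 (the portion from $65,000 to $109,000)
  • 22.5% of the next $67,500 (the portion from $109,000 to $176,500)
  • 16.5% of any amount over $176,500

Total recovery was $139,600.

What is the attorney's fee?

$42,185.00

First $65,000 at 34% = $22,100.00
Next $44,000 at 30% = $13,200.00
Remaining $30,600 at 22.5% = $6,885.00
Fee: $22,100.00 + $13,200.00 + $6,885.00 = $42,185.00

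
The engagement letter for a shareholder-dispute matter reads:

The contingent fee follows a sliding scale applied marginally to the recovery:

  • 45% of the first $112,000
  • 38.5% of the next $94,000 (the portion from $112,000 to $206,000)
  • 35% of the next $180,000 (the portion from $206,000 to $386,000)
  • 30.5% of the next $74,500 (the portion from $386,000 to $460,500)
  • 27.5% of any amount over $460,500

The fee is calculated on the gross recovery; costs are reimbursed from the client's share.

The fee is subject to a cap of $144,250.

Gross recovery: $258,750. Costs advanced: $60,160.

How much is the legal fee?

$105,052.50

Fee base is the gross recovery, $258,750; costs are reimbursed separately.
First $112,000 at 45% = $50,400.00
Next $94,000 at 38.5% = $36,190.00
Remaining $52,750 at 35% = $18,462.50
Fee: $50,400.00 + $36,190.00 + $18,462.50 = $105,052.50
$105,052.50 is under the $144,250 cap.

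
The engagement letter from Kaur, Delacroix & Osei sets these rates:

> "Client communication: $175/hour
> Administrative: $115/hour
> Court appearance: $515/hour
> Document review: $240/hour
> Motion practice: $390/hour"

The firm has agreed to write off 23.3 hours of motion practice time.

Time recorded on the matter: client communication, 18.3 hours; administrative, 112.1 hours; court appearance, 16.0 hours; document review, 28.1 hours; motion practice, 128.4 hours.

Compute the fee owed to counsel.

Client communication: 18.3 × $175 = $3,202.50
Administrative: 112.1 × $115 = $12,891.50
Court appearance: 16.0 × $515 = $8,240.00
Document review: 28.1 × $240 = $6,744.00
Motion practice: 128.4 × $390 = $50,076.00
Subtotal: $81,154.00
Write-off: 23.3 × $390 = $9,087.00
Total: $81,154.00 − $9,087.00 = $72,067.00

$72,067.00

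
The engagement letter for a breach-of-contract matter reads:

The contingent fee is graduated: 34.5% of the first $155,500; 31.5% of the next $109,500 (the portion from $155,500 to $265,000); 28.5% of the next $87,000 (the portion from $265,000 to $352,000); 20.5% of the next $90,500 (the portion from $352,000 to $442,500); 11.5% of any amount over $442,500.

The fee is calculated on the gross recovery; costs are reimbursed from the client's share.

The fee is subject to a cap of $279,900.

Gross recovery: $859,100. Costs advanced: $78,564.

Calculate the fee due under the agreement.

$179,396.50

Fee base is the gross recovery, $859,100; costs are reimbursed separately.
First $155,500 at 34.5% = $53,647.50
Next $109,500 at 31.5% = $34,492.50
Next $87,000 at 28.5% = $24,795.00
Next $90,500 at 20.5% = $18,552.50
Remaining $416,600 at 11.5% = $47,909.00
Fee: $53,647.50 + $34,492.50 + $24,795.00 + $18,552.50 + $47,909.00 = $179,396.50
$179,396.50 is under the $279,900 cap.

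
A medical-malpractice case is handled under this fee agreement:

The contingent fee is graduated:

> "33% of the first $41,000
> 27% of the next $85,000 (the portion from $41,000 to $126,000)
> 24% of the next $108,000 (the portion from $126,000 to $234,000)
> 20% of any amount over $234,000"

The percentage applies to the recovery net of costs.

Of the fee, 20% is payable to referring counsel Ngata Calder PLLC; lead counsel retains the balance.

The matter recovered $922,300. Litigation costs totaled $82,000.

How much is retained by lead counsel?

Fee base (net of costs): $922,300 − $82,000 = $840,300
First $41,000 at 33% = $13,530.00
Next $85,000 at 27% = $22,950.00
Next $108,000 at 24% = $25,920.00
Remaining $606,300 at 20% = $121,260.00
Fee: $13,530.00 + $22,950.00 + $25,920.00 + $121,260.00 = $183,660.00
Referral share: 20% of $183,660.00 = $36,732.00; lead counsel retains $183,660.00 − $36,732.00 = $146,928.00.

$146,928.00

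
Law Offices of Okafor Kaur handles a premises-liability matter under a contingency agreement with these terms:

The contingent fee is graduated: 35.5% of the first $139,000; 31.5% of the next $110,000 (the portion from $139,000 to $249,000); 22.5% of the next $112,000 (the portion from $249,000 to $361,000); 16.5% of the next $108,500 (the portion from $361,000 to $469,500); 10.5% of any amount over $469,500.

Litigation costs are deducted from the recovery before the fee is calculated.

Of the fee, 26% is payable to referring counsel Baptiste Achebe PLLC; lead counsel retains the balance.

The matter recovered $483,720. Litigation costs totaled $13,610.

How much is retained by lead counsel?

$94,099.55

Fee base (net of costs): $483,720 − $13,610 = $470,110
First $139,000 at 35.5% = $49,345.00
Next $110,000 at 31.5% = $34,650.00
Next $112,000 at 22.5% = $25,200.00
Next $108,500 at 16.5% = $17,902.50
Remaining $610 at 10.5% = $64.05
Fee: $49,345.00 + $34,650.00 + $25,200.00 + $17,902.50 + $64.05 = $127,161.55
Referral share: 26% of $127,161.55 = $33,062.00; lead counsel retains $127,161.55 − $33,062.00 = $94,099.55.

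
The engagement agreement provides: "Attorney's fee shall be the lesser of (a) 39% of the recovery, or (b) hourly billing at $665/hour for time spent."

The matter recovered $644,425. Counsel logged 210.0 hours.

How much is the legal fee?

(a) 39% of $644,425 = $251,325.75
(b) 210.0 × $665 = $139,650.00
The lesser is (b): $139,650.00.

$139,650.00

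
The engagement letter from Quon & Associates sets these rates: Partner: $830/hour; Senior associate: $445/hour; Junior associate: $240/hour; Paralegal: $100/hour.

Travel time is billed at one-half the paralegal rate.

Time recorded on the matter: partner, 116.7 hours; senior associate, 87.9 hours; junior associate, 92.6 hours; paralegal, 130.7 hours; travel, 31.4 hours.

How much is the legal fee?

Partner: 116.7 × $830 = $96,861.00
Senior associate: 87.9 × $445 = $39,115.50
Junior associate: 92.6 × $240 = $22,224.00
Paralegal: 130.7 × $100 = $13,070.00
Subtotal: $96,861.00 + $39,115.50 + $22,224.00 + $13,070.00 = $171,270.50
Travel: 31.4 × ($100 ÷ 2) = 31.4 × $50.00 = $1,570.00
Total: $171,270.50 + $1,570.00 = $172,840.50

$172,840.50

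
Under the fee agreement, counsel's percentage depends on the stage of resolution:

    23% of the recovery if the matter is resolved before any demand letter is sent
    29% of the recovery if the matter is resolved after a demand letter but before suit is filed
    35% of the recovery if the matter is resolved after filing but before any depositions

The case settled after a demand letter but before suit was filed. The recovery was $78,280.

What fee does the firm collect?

$22,701.20

The matter settled after a demand letter but before suit was filed, so the 29% rate applies.
$78,280 × 29% = $22,701.20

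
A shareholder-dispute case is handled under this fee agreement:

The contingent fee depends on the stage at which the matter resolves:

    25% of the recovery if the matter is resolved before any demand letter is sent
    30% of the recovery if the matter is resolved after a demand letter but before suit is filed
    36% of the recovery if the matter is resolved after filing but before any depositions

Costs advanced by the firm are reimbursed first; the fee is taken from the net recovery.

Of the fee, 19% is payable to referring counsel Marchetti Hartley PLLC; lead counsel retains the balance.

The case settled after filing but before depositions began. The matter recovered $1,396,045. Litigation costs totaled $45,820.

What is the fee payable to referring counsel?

Fee base (net of costs): $1,396,045 − $45,820 = $1,350,225
The matter settled after filing but before depositions began, so the 36% rate applies.
$1,350,225 × 36% = $486,081.00
Referral share: 19% of $486,081.00 = $92,355.39; lead counsel retains $486,081.00 − $92,355.39 = $393,725.61.

$92,355.39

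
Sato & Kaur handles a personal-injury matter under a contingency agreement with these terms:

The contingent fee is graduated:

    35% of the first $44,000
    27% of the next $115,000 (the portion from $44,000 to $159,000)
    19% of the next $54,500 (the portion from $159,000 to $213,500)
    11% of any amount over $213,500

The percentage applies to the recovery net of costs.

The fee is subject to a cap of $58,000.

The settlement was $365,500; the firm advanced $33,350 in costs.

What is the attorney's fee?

$58,000.00

Fee base (net of costs): $365,500 − $33,350 = $332,150
First $44,000 at 35% = $15,400.00
Next $115,000 at 27% = $31,050.00
Next $54,500 at 19% = $10,355.00
Remaining $118,650 at 11% = $13,051.50
Fee: $15,400.00 + $31,050.00 + $10,355.00 + $13,051.50 = $69,856.50
$69,856.50 exceeds the $58,000 cap, so the fee is capped at $58,000.00.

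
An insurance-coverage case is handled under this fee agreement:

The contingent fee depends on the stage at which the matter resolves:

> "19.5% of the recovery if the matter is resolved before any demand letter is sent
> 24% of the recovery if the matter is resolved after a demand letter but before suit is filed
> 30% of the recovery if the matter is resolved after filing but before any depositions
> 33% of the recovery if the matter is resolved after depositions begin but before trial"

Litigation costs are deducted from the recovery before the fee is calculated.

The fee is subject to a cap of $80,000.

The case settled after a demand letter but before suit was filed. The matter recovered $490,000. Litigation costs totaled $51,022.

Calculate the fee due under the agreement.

Fee base (net of costs): $490,000 − $51,022 = $438,978
The matter settled after a demand letter but before suit was filed, so the 24% rate applies.
$438,978 × 24% = $105,354.72
$105,354.72 exceeds the $80,000 cap, so the fee is capped at $80,000.00.

$80,000.00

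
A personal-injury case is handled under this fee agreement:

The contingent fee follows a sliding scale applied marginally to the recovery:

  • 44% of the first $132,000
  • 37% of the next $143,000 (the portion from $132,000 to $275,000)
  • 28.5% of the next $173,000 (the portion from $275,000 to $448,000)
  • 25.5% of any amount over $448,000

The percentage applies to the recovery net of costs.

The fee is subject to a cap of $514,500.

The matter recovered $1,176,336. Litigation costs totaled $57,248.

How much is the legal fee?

Fee base (net of costs): $1,176,336 − $57,248 = $1,119,088
First $132,000 at 44% = $58,080.00
Next $143,000 at 37% = $52,910.00
Next $173,000 at 28.5% = $49,305.00
Remaining $671,088 at 25.5% = $171,127.44
Fee: $58,080.00 + $52,910.00 + $49,305.00 + $171,127.44 = $331,422.44
$331,422.44 is under the $514,500 cap.

$331,422.44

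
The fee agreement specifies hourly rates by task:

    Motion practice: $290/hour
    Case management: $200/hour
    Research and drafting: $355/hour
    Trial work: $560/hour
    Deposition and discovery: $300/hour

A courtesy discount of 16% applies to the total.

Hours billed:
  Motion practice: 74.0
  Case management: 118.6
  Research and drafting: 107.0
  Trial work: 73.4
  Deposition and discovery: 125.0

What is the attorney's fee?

Motion practice: 74.0 × $290 = $21,460.00
Case management: 118.6 × $200 = $23,720.00
Research and drafting: 107.0 × $355 = $37,985.00
Trial work: 73.4 × $560 = $41,104.00
Deposition and discovery: 125.0 × $300 = $37,500.00
Subtotal: $161,769.00
Less 16% discount: −$25,883.04
Total: $161,769.00 − $25,883.04 = $135,885.96

$135,885.96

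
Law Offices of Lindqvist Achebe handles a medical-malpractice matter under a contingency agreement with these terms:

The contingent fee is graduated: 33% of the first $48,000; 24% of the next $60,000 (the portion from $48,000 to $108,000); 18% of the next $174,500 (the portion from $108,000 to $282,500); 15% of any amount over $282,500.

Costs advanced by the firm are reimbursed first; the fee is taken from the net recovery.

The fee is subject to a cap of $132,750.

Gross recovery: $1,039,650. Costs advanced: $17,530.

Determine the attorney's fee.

$132,750.00

Fee base (net of costs): $1,039,650 − $17,530 = $1,022,120
First $48,000 at 33% = $15,840.00
Next $60,000 at 24% = $14,400.00
Next $174,500 at 18% = $31,410.00
Remaining $739,620 at 15% = $110,943.00
Fee: $15,840.00 + $14,400.00 + $31,410.00 + $110,943.00 = $172,593.00
$172,593.00 exceeds the $132,750 cap, so the fee is capped at $132,750.00.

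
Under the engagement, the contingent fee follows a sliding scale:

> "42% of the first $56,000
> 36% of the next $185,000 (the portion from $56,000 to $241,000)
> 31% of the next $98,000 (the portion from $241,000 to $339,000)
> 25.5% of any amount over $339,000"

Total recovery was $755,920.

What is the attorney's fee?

First $56,000 at 42% = $23,520.00
Next $185,000 at 36% = $66,600.00
Next $98,000 at 31% = $30,380.00
Remaining $416,920 at 25.5% = $106,314.60
Fee: $23,520.00 + $66,600.00 + $30,380.00 + $106,314.60 = $226,814.60

$226,814.60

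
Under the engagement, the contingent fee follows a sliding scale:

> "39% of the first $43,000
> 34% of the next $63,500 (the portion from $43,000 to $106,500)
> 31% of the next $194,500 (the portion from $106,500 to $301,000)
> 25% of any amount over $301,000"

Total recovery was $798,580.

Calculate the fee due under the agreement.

$223,050.00

First $43,000 at 39% = $16,770.00
Next $63,500 at 34% = $21,590.00
Next $194,500 at 31% = $60,295.00
Remaining $497,580 at 25% = $124,395.00
Fee: $16,770.00 + $21,590.00 + $60,295.00 + $124,395.00 = $223,050.00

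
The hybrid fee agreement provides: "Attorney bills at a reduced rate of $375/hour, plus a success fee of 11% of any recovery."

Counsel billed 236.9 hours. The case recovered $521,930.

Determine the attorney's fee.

$146,249.80

Hourly: 236.9 × $375 = $88,837.50
Success fee: 11% of $521,930 = $57,412.30
Total: $88,837.50 + $57,412.30 = $146,249.80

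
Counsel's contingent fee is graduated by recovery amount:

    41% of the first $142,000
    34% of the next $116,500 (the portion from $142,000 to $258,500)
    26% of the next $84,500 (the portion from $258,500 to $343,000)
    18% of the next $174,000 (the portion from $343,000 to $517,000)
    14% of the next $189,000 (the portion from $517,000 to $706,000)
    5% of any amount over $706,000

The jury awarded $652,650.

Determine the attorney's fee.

$170,111.00

First $142,000 at 41% = $58,220.00
Next $116,500 at 34% = $39,610.00
Next $84,500 at 26% = $21,970.00
Next $174,000 at 18% = $31,320.00
Remaining $135,650 at 14% = $18,991.00
Fee: $58,220.00 + $39,610.00 + $21,970.00 + $31,320.00 + $18,991.00 = $170,111.00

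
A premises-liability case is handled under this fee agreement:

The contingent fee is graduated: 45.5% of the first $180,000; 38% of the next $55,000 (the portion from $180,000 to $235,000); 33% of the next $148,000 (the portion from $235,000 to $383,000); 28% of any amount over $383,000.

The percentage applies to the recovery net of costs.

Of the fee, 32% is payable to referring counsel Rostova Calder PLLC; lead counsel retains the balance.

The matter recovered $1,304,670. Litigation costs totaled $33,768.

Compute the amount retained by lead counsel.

$272,171.74

Fee base (net of costs): $1,304,670 − $33,768 = $1,270,902
First $180,000 at 45.5% = $81,900.00
Next $55,000 at 38% = $20,900.00
Next $148,000 at 33% = $48,840.00
Remaining $887,902 at 28% = $248,612.56
Fee: $81,900.00 + $20,900.00 + $48,840.00 + $248,612.56 = $400,252.56
Referral share: 32% of $400,252.56 = $128,080.82; lead counsel retains $400,252.56 − $128,080.82 = $272,171.74.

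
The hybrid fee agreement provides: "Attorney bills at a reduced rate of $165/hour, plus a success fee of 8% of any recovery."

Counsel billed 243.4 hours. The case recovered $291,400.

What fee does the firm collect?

$63,473.00

Hourly: 243.4 × $165 = $40,161.00
Success fee: 8% of $291,400 = $23,312.00
Total: $40,161.00 + $23,312.00 = $63,473.00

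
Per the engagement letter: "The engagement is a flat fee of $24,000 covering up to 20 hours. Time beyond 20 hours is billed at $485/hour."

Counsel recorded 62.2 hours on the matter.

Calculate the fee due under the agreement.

Flat fee: $24,000.00
Excess hours: 62.2 − 20 = 42.2
Overrun: 42.2 × $485 = $20,467.00
Total: $24,000.00 + $20,467.00 = $44,467.00

$44,467.00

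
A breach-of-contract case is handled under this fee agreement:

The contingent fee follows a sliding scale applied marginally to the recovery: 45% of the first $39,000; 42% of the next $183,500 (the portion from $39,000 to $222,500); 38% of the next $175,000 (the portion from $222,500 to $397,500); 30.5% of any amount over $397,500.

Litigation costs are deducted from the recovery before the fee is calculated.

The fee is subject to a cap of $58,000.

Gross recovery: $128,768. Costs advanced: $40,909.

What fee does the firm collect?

$38,070.78

Fee base (net of costs): $128,768 − $40,909 = $87,859
First $39,000 at 45% = $17,550.00
Remaining $48,859 at 42% = $20,520.78
Fee: $17,550.00 + $20,520.78 = $38,070.78
$38,070.78 is under the $58,000 cap.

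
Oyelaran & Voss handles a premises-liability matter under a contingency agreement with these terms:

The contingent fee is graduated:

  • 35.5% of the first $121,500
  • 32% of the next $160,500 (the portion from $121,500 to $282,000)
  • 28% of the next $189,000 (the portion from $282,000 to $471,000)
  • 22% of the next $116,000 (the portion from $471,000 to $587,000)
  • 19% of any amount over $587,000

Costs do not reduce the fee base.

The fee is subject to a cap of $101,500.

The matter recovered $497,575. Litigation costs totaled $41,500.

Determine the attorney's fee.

Fee base is the gross recovery, $497,575; costs are reimbursed separately.
First $121,500 at 35.5% = $43,132.50
Next $160,500 at 32% = $51,360.00
Next $189,000 at 28% = $52,920.00
Remaining $26,575 at 22% = $5,846.50
Fee: $43,132.50 + $51,360.00 + $52,920.00 + $5,846.50 = $153,259.00
$153,259.00 exceeds the $101,500 cap, so the fee is capped at $101,500.00.

$101,500.00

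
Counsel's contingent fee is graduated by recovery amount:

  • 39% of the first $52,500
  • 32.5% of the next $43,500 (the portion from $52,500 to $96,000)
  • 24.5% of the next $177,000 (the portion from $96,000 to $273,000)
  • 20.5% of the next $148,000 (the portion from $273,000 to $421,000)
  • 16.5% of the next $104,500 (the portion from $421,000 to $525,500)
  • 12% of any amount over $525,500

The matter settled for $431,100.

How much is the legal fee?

First $52,500 at 39% = $20,475.00
Next $43,500 at 32.5% = $14,137.50
Next $177,000 at 24.5% = $43,365.00
Next $148,000 at 20.5% = $30,340.00
Remaining $10,100 at 16.5% = $1,666.50
Fee: $20,475.00 + $14,137.50 + $43,365.00 + $30,340.00 + $1,666.50 = $109,984.00

$109,984.00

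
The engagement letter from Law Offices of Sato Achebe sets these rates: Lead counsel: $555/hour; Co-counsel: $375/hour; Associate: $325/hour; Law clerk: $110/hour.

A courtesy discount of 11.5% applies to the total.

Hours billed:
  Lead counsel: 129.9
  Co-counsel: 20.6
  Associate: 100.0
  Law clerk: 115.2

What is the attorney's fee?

$110,617.48

Lead counsel: 129.9 × $555 = $72,094.50
Co-counsel: 20.6 × $375 = $7,725.00
Associate: 100.0 × $325 = $32,500.00
Law clerk: 115.2 × $110 = $12,672.00
Subtotal: $124,991.50
Less 11.5% discount: −$14,374.02
Total: $124,991.50 − $14,374.02 = $110,617.48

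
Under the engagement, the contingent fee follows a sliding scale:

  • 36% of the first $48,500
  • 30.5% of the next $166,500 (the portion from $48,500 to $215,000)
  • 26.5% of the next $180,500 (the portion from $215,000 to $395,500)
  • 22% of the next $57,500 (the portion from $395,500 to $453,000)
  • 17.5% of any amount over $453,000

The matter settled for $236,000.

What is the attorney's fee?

$73,807.50

First $48,500 at 36% = $17,460.00
Next $166,500 at 30.5% = $50,782.50
Remaining $21,000 at 26.5% = $5,565.00
Fee: $17,460.00 + $50,782.50 + $5,565.00 = $73,807.50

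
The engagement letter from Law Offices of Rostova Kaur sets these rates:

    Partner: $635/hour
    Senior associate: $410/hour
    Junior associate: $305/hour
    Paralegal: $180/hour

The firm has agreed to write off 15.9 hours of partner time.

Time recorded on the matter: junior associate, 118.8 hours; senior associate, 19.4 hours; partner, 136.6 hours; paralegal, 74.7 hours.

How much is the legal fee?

Partner: 136.6 × $635 = $86,741.00
Senior associate: 19.4 × $410 = $7,954.00
Junior associate: 118.8 × $305 = $36,234.00
Paralegal: 74.7 × $180 = $13,446.00
Subtotal: $144,375.00
Write-off: 15.9 × $635 = $10,096.50
Total: $144,375.00 − $10,096.50 = $134,278.50

$134,278.50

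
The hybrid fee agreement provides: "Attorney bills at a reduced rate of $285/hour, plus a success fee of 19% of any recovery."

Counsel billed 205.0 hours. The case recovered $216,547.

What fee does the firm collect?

Hourly: 205.0 × $285 = $58,425.00
Success fee: 19% of $216,547 = $41,143.93
Total: $58,425.00 + $41,143.93 = $99,568.93

$99,568.93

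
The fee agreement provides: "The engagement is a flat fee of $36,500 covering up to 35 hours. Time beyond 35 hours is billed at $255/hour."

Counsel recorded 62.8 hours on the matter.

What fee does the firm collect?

Flat fee: $36,500.00
Excess hours: 62.8 − 35 = 27.8
Overrun: 27.8 × $255 = $7,089.00
Total: $36,500.00 + $7,089.00 = $43,589.00

$43,589.00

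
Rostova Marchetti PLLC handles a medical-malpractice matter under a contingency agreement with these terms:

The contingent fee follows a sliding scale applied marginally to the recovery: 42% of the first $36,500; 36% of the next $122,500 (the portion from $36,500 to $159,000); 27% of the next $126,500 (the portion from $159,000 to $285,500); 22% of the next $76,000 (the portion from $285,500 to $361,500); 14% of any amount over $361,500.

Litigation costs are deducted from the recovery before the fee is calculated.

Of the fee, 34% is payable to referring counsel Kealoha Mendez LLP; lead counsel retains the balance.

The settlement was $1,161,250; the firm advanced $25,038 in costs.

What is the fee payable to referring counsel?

$74,379.99

Fee base (net of costs): $1,161,250 − $25,038 = $1,136,212
First $36,500 at 42% = $15,330.00
Next $122,500 at 36% = $44,100.00
Next $126,500 at 27% = $34,155.00
Next $76,000 at 22% = $16,720.00
Remaining $774,712 at 14% = $108,459.68
Fee: $15,330.00 + $44,100.00 + $34,155.00 + $16,720.00 + $108,459.68 = $218,764.68
Referral share: 34% of $218,764.68 = $74,379.99; lead counsel retains $218,764.68 − $74,379.99 = $144,384.69.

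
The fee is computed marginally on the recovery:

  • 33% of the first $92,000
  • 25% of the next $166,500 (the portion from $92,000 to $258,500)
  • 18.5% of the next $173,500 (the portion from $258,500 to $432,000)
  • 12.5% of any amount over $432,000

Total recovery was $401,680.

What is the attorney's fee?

First $92,000 at 33% = $30,360.00
Next $166,500 at 25% = $41,625.00
Remaining $143,180 at 18.5% = $26,488.30
Fee: $30,360.00 + $41,625.00 + $26,488.30 = $98,473.30

$98,473.30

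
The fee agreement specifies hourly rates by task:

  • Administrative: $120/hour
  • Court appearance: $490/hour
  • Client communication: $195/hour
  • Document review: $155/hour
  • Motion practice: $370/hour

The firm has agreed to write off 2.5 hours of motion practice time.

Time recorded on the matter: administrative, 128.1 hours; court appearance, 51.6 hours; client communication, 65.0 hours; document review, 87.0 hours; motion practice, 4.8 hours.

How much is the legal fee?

Administrative: 128.1 × $120 = $15,372.00
Court appearance: 51.6 × $490 = $25,284.00
Client communication: 65.0 × $195 = $12,675.00
Document review: 87.0 × $155 = $13,485.00
Motion practice: 4.8 × $370 = $1,776.00
Subtotal: $68,592.00
Write-off: 2.5 × $370 = $925.00
Total: $68,592.00 − $925.00 = $67,667.00

$67,667.00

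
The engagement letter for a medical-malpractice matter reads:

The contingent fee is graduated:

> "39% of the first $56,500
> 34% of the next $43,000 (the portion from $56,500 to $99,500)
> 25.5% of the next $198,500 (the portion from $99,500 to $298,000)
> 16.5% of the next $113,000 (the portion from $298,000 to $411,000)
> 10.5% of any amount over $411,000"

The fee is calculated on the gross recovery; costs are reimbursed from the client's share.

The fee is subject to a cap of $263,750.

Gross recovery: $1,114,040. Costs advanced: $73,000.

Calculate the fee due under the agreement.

$179,736.70

Fee base is the gross recovery, $1,114,040; costs are reimbursed separately.
First $56,500 at 39% = $22,035.00
Next $43,000 at 34% = $14,620.00
Next $198,500 at 25.5% = $50,617.50
Next $113,000 at 16.5% = $18,645.00
Remaining $703,040 at 10.5% = $73,819.20
Fee: $22,035.00 + $14,620.00 + $50,617.50 + $18,645.00 + $73,819.20 = $179,736.70
$179,736.70 is under the $263,750 cap.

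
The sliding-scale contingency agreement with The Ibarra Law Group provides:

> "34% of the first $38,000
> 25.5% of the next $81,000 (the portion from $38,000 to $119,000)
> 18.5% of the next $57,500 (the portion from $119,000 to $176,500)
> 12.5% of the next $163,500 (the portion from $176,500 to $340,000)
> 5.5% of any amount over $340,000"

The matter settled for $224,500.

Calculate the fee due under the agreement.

$50,212.50

First $38,000 at 34% = $12,920.00
Next $81,000 at 25.5% = $20,655.00
Next $57,500 at 18.5% = $10,637.50
Remaining $48,000 at 12.5% = $6,000.00
Fee: $12,920.00 + $20,655.00 + $10,637.50 + $6,000.00 = $50,212.50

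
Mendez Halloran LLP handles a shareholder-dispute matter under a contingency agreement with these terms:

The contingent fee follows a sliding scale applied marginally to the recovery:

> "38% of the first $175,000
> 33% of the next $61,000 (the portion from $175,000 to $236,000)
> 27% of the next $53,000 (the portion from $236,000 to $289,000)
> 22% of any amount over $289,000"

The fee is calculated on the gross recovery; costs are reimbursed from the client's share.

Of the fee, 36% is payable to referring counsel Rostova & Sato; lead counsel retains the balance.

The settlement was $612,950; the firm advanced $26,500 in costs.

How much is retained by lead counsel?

Fee base is the gross recovery, $612,950; costs are reimbursed separately.
First $175,000 at 38% = $66,500.00
Next $61,000 at 33% = $20,130.00
Next $53,000 at 27% = $14,310.00
Remaining $323,950 at 22% = $71,269.00
Fee: $66,500.00 + $20,130.00 + $14,310.00 + $71,269.00 = $172,209.00
Referral share: 36% of $172,209.00 = $61,995.24; lead counsel retains $172,209.00 − $61,995.24 = $110,213.76.

$110,213.76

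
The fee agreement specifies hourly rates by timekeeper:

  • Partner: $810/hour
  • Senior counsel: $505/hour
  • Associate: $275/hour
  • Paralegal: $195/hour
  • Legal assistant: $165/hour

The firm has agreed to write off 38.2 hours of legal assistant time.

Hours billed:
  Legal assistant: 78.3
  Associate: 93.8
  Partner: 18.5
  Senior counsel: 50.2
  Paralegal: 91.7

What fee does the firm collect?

$90,629.00

Partner: 18.5 × $810 = $14,985.00
Senior counsel: 50.2 × $505 = $25,351.00
Associate: 93.8 × $275 = $25,795.00
Paralegal: 91.7 × $195 = $17,881.50
Legal assistant: 78.3 × $165 = $12,919.50
Subtotal: $96,932.00
Write-off: 38.2 × $165 = $6,303.00
Total: $96,932.00 − $6,303.00 = $90,629.00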